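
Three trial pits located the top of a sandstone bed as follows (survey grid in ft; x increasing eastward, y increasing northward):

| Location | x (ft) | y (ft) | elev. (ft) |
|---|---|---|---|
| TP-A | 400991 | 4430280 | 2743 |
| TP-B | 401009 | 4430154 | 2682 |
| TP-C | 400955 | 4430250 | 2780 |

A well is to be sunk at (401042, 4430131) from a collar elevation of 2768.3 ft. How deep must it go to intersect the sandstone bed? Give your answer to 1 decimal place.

135.4 ft

Let the plane be z = a·x + b·y + c.
TP-B−TP-A: 18a − 126b = −61;  TP-C−TP-A: −36a − 30b = 37.
Solving gives a = −1.278959811, b = 0.301418440.
Then c = 2743 − a·400991 − b·4430280 = −819773.71.
At (401042, 4430131): z_contact = −512916.60 + 1335323.17 − 819773.71 = 2632.86 ft.
Depth below ground = 2768.3 − 2632.86 = 135.4 ft.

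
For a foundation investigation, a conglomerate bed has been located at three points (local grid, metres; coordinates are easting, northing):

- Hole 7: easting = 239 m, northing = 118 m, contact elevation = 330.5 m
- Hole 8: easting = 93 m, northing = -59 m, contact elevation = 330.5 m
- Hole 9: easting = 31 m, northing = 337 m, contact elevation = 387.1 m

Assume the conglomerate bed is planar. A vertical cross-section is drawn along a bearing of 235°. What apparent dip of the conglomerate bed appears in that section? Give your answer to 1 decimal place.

Two edge vectors: Hole 7→Hole 8 = (-146, -177, 0), Hole 7→Hole 9 = (-208, 219, 56.6).
Normal n = (Hole 7→Hole 8) × (Hole 7→Hole 9) = (-10018.2, 8263.6, -68790).
So ∂z/∂easting = −n_x/n_z = −0.14563 and ∂z/∂northing = −n_y/n_z = 0.12013.
Unit vector along 235° is (sin 235°, cos 235°) = (-0.8192, -0.5736).
Slope in that direction = a·(-0.8192) + b·(-0.5736) = 0.05039.
Apparent dip = arctan|0.05039| = 2.9° (true dip is 10.7°, so apparent ≤ true as expected).

2.9°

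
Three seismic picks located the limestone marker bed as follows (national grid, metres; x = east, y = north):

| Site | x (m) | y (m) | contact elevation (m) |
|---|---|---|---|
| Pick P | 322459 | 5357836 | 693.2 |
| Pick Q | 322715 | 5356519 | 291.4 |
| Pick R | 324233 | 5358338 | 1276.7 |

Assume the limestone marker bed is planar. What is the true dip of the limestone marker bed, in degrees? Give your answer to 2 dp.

22.71°

Two edge vectors: Pick P→Pick Q = (256, -1317, -401.8), Pick P→Pick R = (1774, 502, 583.5).
Normal n = (Pick P→Pick Q) × (Pick P→Pick R) = (-566765.9, -862169.2, 2464870).
So ∂z/∂x = −n_x/n_z = 0.22994 and ∂z/∂y = −n_y/n_z = 0.34978.
Gradient magnitude |∇z| = √(a² + b²) = √(0.05287 + 0.12235) = 0.41859.
True dip = arctan(0.41859) = 22.71°, dipping toward SSW (azimuth ≈ 213°).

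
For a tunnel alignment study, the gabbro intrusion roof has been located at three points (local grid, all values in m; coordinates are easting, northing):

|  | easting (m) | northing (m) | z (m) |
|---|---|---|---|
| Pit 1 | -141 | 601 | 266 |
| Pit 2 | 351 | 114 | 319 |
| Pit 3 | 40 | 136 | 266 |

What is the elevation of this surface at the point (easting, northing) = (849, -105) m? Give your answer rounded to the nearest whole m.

Two edge vectors: Pit 1→Pit 2 = (492, -487, 53), Pit 1→Pit 3 = (181, -465, 0).
Normal n = (Pit 1→Pit 2) × (Pit 1→Pit 3) = (24645, 9593, -140633).
So ∂z/∂easting = −n_x/n_z = 0.17524 and ∂z/∂northing = −n_y/n_z = 0.06821.
Intercept c from Pit 1: 266 + 24.71 − 41.00 = 249.71.
At (849, -105): z = 148.8 − 7.2 + 249.71 = 391.3 m.

391 m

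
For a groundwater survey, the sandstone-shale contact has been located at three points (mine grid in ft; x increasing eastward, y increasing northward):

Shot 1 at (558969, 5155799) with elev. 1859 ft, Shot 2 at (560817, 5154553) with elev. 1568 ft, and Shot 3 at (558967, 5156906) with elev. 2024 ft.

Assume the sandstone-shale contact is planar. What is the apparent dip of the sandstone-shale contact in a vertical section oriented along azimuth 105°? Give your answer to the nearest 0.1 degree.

5.3°

Let the plane be z = a·x + b·y + c.
Shot 2−Shot 1: 1848a − 1246b = −291;  Shot 3−Shot 1: −2a + 1107b = 165.
Solving gives a = −0.05704, b = 0.14895.
Unit vector along 105° is (sin 105°, cos 105°) = (0.9659, -0.2588).
Slope in that direction = a·(0.9659) + b·(-0.2588) = −0.09365.
Apparent dip = arctan|0.09365| = 5.3° (true dip is 9.1°, so apparent ≤ true as expected).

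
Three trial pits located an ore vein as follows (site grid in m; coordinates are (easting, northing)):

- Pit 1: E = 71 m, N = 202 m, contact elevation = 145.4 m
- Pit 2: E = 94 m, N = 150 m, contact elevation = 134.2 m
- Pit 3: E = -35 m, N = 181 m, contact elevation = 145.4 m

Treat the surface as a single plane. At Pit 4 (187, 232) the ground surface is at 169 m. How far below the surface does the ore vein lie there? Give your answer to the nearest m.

Let the plane be z = a·E + b·N + c.
Pit 2−Pit 1: 23a − 52b = −11.2;  Pit 3−Pit 1: −106a − 21b = 0.
Solving gives a = −0.03923, b = 0.19803.
Then c = 145.4 − a·71 − b·202 = 108.18.
At (187, 232): z_contact = −7.3 + 45.9 + 108.18 = 146.8 m.
Depth below ground = 169 − 146.8 = 22 m.

22 m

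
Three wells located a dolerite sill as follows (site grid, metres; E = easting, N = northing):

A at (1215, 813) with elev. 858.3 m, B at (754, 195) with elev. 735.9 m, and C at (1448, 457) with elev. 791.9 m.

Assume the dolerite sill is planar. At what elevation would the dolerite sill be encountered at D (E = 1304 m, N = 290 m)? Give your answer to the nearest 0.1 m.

Two edge vectors: A→B = (-461, -618, -122.4), A→C = (233, -356, -66.4).
Normal n = (A→B) × (A→C) = (-2539.2, -59129.6, 308110).
So ∂z/∂E = −n_x/n_z = 0.008241 and ∂z/∂N = −n_y/n_z = 0.191911.
Intercept c from A: 858.3 − 10.01 − 156.02 = 692.26.
At (1304, 290): z = 10.7 + 55.7 + 692.26 = 758.7 m.

758.7 m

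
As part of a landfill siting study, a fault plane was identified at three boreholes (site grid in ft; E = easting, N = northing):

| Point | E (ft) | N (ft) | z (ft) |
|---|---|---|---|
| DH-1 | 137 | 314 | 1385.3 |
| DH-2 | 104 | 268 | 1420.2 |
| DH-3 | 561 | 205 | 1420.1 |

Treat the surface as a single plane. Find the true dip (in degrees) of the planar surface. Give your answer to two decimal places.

Let the plane be z = a·E + b·N + c.
DH-2−DH-1: −33a − 46b = 34.9;  DH-3−DH-1: 424a − 109b = 34.8.
Solving gives a = −0.09538, b = −0.69027.
Gradient magnitude |∇z| = √(a² + b²) = √(0.00910 + 0.47648) = 0.69683.
True dip = arctan(0.69683) = 34.87°, dipping toward N (azimuth ≈ 008°).

34.87°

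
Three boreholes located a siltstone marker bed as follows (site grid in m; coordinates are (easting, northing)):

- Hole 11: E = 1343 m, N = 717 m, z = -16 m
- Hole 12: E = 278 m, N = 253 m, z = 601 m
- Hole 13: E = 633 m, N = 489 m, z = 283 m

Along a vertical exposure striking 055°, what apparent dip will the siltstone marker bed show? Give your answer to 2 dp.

Let the plane be z = a·E + b·N + c.
Hole 12−Hole 11: −1065a − 464b = 617;  Hole 13−Hole 11: −710a − 228b = 299.
Solving gives a = 0.02240, b = −1.38115.
Unit vector along 055° is (sin 55°, cos 55°) = (0.8192, 0.5736).
Slope in that direction = a·(0.8192) + b·(0.5736) = −0.77385.
Apparent dip = arctan|0.77385| = 37.73° (true dip is 54.1°, so apparent ≤ true as expected).

37.73°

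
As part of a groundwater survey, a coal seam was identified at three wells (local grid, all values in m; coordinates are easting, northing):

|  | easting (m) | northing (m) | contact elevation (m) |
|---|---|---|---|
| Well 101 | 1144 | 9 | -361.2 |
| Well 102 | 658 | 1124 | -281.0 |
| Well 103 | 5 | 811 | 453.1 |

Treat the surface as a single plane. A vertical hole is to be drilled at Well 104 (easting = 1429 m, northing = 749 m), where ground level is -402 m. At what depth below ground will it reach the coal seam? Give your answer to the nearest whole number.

488 m

Two edge vectors: Well 101→Well 102 = (-486, 1115, 80.2), Well 101→Well 103 = (-1139, 802, 814.3).
Normal n = (Well 101→Well 102) × (Well 101→Well 103) = (843624.1, 304402, 880213).
So ∂z/∂easting = −n_x/n_z = −0.95843 and ∂z/∂northing = −n_y/n_z = −0.34583.
Intercept c from Well 101: -361.2 + 1096.45 + 3.11 = 738.36.
At (1429, 749): z_contact = −1369.6 − 259.0 + 738.36 = -890.3 m.
Depth below ground = -402 − (-890.3) = 488 m.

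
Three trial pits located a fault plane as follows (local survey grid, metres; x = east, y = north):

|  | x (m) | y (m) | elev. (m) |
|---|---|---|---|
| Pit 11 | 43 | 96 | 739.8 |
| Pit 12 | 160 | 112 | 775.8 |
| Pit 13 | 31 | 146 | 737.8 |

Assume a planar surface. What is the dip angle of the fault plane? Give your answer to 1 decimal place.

17.0°

Let the plane be z = a·x + b·y + c.
Pit 12−Pit 11: 117a + 16b = 36;  Pit 13−Pit 11: −12a + 50b = −2.
Solving gives a = 0.30321, b = 0.03277.
Gradient magnitude |∇z| = √(a² + b²) = √(0.09194 + 0.00107) = 0.30498.
True dip = arctan(0.30498) = 17.0°, dipping toward W (azimuth ≈ 264°).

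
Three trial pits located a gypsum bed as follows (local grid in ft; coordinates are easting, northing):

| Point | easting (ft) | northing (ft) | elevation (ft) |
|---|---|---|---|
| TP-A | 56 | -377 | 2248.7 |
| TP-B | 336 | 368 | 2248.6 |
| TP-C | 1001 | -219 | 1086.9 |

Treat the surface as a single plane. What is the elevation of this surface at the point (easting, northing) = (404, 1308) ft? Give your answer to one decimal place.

2622.7 ft

Let the plane be z = a·easting + b·northing + c.
TP-B−TP-A: 280a + 745b = −0.1;  TP-C−TP-A: 945a + 158b = −1161.8.
Solving gives a = −1.311829, b = 0.492902.
Then c = 2248.7 − a·56 − b·-377 = 2507.99.
At (404, 1308): z = −530.0 + 644.7 + 2507.99 = 2622.7 ft.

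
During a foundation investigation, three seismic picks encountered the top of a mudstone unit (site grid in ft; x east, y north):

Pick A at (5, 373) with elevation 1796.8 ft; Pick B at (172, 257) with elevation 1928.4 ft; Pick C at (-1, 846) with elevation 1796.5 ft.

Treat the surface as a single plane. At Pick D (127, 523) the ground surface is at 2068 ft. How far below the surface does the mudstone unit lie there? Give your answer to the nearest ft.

Two edge vectors: Pick A→Pick B = (167, -116, 131.6), Pick A→Pick C = (-6, 473, -0.3).
Normal n = (Pick A→Pick B) × (Pick A→Pick C) = (-62212, -739.5, 78295).
So ∂z/∂x = −n_x/n_z = 0.79458 and ∂z/∂y = −n_y/n_z = 0.00945.
Intercept c from Pick A: 1796.8 − 3.97 − 3.52 = 1789.30.
At (127, 523): z_contact = 100.9 + 4.9 + 1789.30 = 1895.2 ft.
Depth below ground = 2068 − 1895.2 = 173 ft.

173 ft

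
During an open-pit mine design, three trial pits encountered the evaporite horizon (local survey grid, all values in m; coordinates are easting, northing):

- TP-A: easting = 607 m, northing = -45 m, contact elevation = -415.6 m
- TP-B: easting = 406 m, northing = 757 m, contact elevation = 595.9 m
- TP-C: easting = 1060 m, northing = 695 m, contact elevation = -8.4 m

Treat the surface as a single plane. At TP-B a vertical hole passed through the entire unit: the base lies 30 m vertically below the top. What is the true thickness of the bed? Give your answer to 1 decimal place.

18.0 m

Let the plane be z = a·easting + b·northing + c.
TP-B−TP-A: −201a + 802b = 1011.5;  TP-C−TP-A: 453a + 740b = 407.2.
Solving gives a = −0.82402, b = 1.05470.
|∇z| = √(a²+b²) = 1.33843, so dip δ = arctan(1.33843) = 53.24°.
True thickness = vertical thickness × cos δ = 30 × cos 53.24° = 18.0 m.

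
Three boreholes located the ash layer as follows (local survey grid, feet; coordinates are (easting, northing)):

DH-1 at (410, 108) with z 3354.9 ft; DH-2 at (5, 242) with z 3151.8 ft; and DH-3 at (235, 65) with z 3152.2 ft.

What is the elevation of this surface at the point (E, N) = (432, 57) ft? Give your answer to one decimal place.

3316.1 ft

Two edge vectors: DH-1→DH-2 = (-405, 134, -203.1), DH-1→DH-3 = (-175, -43, -202.7).
Normal n = (DH-1→DH-2) × (DH-1→DH-3) = (-35895.1, -46551, 40865).
So ∂z/∂E = −n_x/n_z = 0.87838 and ∂z/∂N = −n_y/n_z = 1.13914.
Intercept c from DH-1: 3354.9 − 360.14 − 123.03 = 2871.74.
At (432, 57): z = 379.5 + 64.9 + 2871.74 = 3316.1 ft.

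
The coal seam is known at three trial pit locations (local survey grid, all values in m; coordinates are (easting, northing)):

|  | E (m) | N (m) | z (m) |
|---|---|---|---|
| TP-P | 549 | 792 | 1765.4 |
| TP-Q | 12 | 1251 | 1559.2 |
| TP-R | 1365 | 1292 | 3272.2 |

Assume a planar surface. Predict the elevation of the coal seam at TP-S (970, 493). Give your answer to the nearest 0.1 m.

Let the plane be z = a·E + b·N + c.
TP-Q−TP-P: −537a + 459b = −206.2;  TP-R−TP-P: 816a + 500b = 1506.8.
Solving gives a = 1.235874, b = 0.996654.
Then c = 1765.4 − a·549 − b·792 = 297.56.
At (970, 493): z = 1198.8 + 491.4 + 297.56 = 1987.7 m.

1987.7 m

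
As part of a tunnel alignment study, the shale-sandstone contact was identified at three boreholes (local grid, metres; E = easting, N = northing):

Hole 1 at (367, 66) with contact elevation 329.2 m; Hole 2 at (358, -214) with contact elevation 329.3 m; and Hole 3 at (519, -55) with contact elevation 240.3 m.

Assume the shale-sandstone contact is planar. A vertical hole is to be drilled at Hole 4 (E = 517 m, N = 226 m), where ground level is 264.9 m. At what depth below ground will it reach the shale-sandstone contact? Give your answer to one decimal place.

Two edge vectors: Hole 1→Hole 2 = (-9, -280, 0.1), Hole 1→Hole 3 = (152, -121, -88.9).
Normal n = (Hole 1→Hole 2) × (Hole 1→Hole 3) = (24904.1, -784.9, 43649).
So ∂z/∂E = −n_x/n_z = −0.57055 and ∂z/∂N = −n_y/n_z = 0.01798.
Intercept c from Hole 1: 329.2 + 209.39 − 1.19 = 537.41.
At (517, 226): z_contact = −294.98 + 4.06 + 537.41 = 246.49 m.
Depth below ground = 264.9 − 246.49 = 18.4 m.

18.4 m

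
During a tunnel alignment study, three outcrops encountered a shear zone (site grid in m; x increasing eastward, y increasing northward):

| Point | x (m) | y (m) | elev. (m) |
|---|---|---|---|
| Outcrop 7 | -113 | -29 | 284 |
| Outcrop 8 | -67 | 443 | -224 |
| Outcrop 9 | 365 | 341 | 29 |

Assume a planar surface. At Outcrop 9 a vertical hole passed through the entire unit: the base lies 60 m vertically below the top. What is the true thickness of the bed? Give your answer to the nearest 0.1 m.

39.3 m

Let the plane be z = a·x + b·y + c.
Outcrop 8−Outcrop 7: 46a + 472b = −508;  Outcrop 9−Outcrop 7: 478a + 370b = −255.
Solving gives a = 0.32407, b = −1.10785.
|∇z| = √(a²+b²) = 1.15428, so dip δ = arctan(1.15428) = 49.10°.
True thickness = vertical thickness × cos δ = 60 × cos 49.10° = 39.3 m.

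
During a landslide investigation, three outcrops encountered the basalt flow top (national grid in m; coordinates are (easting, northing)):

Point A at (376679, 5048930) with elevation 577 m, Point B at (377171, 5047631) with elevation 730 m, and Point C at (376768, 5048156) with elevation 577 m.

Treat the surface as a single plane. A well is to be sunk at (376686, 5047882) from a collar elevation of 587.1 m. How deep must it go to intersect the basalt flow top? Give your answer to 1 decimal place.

Two edge vectors: Point A→Point B = (492, -1299, 153), Point A→Point C = (89, -774, 0).
Normal n = (Point A→Point B) × (Point A→Point C) = (118422, 13617, -265197).
So ∂z/∂E = −n_x/n_z = 0.446543513 and ∂z/∂N = −n_y/n_z = 0.051346735.
Intercept c from Point A: 577 − 168203.56 − 259246.07 = −426872.63.
At (376686, 5047882): z_contact = 168206.69 + 259192.26 − 426872.63 = 526.31 m.
Depth below ground = 587.1 − 526.31 = 60.8 m.

60.8 m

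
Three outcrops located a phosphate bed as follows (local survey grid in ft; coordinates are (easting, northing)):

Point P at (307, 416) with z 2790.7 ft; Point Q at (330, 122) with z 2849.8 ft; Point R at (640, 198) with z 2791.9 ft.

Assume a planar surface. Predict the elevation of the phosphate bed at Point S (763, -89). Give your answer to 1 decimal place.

2836.0 ft

Two edge vectors: Point P→Point Q = (23, -294, 59.1), Point P→Point R = (333, -218, 1.2).
Normal n = (Point P→Point Q) × (Point P→Point R) = (12531, 19652.7, 92888).
So ∂z/∂E = −n_x/n_z = −0.13490 and ∂z/∂N = −n_y/n_z = −0.21157.
Intercept c from Point P: 2790.7 + 41.42 + 88.01 = 2920.13.
At (763, -89): z = −102.9 + 18.8 + 2920.13 = 2836.0 ft.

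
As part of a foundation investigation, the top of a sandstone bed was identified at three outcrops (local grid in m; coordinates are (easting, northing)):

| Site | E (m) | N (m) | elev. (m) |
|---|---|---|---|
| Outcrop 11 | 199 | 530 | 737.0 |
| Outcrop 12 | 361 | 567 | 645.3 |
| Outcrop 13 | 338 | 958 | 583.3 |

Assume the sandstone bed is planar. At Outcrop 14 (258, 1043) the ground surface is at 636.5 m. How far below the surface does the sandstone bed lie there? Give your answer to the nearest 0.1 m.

27.5 m

Two edge vectors: Outcrop 11→Outcrop 12 = (162, 37, -91.7), Outcrop 11→Outcrop 13 = (139, 428, -153.7).
Normal n = (Outcrop 11→Outcrop 12) × (Outcrop 11→Outcrop 13) = (33560.7, 12153.1, 64193).
So ∂z/∂E = −n_x/n_z = −0.522809 and ∂z/∂N = −n_y/n_z = −0.189321.
Intercept c from Outcrop 11: 737 + 104.04 + 100.34 = 941.38.
At (258, 1043): z_contact = −134.88 − 197.46 + 941.38 = 609.03 m.
Depth below ground = 636.5 − 609.03 = 27.5 m.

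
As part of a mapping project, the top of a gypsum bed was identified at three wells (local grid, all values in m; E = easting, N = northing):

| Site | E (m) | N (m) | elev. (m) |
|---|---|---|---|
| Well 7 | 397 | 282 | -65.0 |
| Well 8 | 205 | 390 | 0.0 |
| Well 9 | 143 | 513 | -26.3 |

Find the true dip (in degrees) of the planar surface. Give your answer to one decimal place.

39.9°

Let the plane be z = a·E + b·N + c.
Well 8−Well 7: −192a + 108b = 65;  Well 9−Well 7: −254a + 231b = 38.7.
Solving gives a = −0.64039, b = −0.53662.
Gradient magnitude |∇z| = √(a² + b²) = √(0.41010 + 0.28796) = 0.83550.
True dip = arctan(0.83550) = 39.9°, dipping toward NE (azimuth ≈ 050°).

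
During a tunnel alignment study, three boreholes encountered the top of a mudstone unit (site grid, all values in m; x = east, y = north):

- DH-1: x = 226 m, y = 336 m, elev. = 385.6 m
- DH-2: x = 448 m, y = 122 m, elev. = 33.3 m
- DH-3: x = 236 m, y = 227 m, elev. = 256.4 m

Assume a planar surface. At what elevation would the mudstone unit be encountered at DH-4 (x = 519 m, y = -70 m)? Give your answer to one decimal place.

Two edge vectors: DH-1→DH-2 = (222, -214, -352.3), DH-1→DH-3 = (10, -109, -129.2).
Normal n = (DH-1→DH-2) × (DH-1→DH-3) = (-10751.9, 25159.4, -22058).
So ∂z/∂x = −n_x/n_z = −0.48744 and ∂z/∂y = −n_y/n_z = 1.14060.
Intercept c from DH-1: 385.6 + 110.16 − 383.24 = 112.52.
At (519, -70): z = −253.0 − 79.8 + 112.52 = -220.3 m.

-220.3 m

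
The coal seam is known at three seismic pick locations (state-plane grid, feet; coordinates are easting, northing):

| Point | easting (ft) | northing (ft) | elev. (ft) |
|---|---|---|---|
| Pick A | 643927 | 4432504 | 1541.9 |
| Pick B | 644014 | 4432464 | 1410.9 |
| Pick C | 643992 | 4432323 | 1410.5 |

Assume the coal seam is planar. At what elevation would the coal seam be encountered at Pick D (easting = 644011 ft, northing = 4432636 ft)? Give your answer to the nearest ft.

Let the plane be z = a·easting + b·northing + c.
Pick B−Pick A: 87a − 40b = −131;  Pick C−Pick A: 65a − 181b = −131.4.
Solving gives a = −1.40374230, b = 0.22186050.
Then c = 1541.9 − a·643927 − b·4432504 = −77948.09.
At (644011, 4432636): z = −904025.5 + 983426.8 − 77948.09 = 1453.3 ft.

1453 ft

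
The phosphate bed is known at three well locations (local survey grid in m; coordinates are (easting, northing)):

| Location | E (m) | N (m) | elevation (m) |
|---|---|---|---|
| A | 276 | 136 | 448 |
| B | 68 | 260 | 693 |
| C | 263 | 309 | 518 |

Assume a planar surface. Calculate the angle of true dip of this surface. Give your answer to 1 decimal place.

46.0°

Two edge vectors: A→B = (-208, 124, 245), A→C = (-13, 173, 70).
Normal n = (A→B) × (A→C) = (-33705, 11375, -34372).
So ∂z/∂E = −n_x/n_z = −0.98059 and ∂z/∂N = −n_y/n_z = 0.33094.
Gradient magnitude |∇z| = √(a² + b²) = √(0.96157 + 0.10952) = 1.03493.
True dip = arctan(1.03493) = 46.0°, dipping toward ESE (azimuth ≈ 109°).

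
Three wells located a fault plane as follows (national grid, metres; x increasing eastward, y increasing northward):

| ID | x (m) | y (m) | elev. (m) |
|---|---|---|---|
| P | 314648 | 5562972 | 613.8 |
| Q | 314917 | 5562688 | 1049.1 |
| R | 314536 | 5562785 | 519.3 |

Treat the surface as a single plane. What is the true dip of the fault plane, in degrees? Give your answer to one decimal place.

Let the plane be z = a·x + b·y + c.
Q−P: 269a − 284b = 435.3;  R−P: −112a − 187b = −94.5.
Solving gives a = 1.31820, b = −0.28417.
Gradient magnitude |∇z| = √(a² + b²) = √(1.73766 + 0.08075) = 1.34849.
True dip = arctan(1.34849) = 53.4°, dipping toward WNW (azimuth ≈ 282°).

53.4°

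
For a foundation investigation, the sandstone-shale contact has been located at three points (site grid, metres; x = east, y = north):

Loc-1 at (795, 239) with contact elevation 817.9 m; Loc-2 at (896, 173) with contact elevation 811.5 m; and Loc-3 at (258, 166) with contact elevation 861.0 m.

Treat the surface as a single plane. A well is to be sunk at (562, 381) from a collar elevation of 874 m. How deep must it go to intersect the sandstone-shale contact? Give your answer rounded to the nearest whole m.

41 m

Two edge vectors: Loc-1→Loc-2 = (101, -66, -6.4), Loc-1→Loc-3 = (-537, -73, 43.1).
Normal n = (Loc-1→Loc-2) × (Loc-1→Loc-3) = (-3311.8, -916.3, -42815).
So ∂z/∂x = −n_x/n_z = −0.07735 and ∂z/∂y = −n_y/n_z = −0.02140.
Intercept c from Loc-1: 817.9 + 61.49 + 5.11 = 884.51.
At (562, 381): z_contact = −43.5 − 8.2 + 884.51 = 832.9 m.
Depth below ground = 874 − 832.9 = 41 m.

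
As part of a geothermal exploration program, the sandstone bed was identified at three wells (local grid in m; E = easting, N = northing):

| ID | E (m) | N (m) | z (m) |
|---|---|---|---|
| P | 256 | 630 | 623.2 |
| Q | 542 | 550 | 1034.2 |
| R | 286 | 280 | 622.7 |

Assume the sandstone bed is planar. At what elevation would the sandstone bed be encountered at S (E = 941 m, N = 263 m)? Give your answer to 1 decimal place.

1585.2 m

Two edge vectors: P→Q = (286, -80, 411), P→R = (30, -350, -0.5).
Normal n = (P→Q) × (P→R) = (143890, 12473, -97700).
So ∂z/∂E = −n_x/n_z = 1.47277 and ∂z/∂N = −n_y/n_z = 0.12767.
Intercept c from P: 623.2 − 377.03 − 80.43 = 165.74.
At (941, 263): z = 1385.9 + 33.6 + 165.74 = 1585.2 m.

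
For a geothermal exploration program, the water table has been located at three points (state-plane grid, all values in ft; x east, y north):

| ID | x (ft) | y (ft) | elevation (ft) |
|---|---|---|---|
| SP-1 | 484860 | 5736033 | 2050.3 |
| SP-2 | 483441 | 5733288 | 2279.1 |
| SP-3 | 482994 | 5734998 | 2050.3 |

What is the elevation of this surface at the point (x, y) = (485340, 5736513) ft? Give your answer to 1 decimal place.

Two edge vectors: SP-1→SP-2 = (-1419, -2745, 228.8), SP-1→SP-3 = (-1866, -1035, 0).
Normal n = (SP-1→SP-2) × (SP-1→SP-3) = (236808, -426940.8, -3653505).
So ∂z/∂x = −n_x/n_z = 0.064816662 and ∂z/∂y = −n_y/n_z = −0.116857867.
Intercept c from SP-1: 2050.3 − 31427.01 + 670300.58 = 640923.87.
At (485340, 5736513): z = 31458.1 − 670356.7 + 640923.87 = 2025.3 ft.

2025.3 ft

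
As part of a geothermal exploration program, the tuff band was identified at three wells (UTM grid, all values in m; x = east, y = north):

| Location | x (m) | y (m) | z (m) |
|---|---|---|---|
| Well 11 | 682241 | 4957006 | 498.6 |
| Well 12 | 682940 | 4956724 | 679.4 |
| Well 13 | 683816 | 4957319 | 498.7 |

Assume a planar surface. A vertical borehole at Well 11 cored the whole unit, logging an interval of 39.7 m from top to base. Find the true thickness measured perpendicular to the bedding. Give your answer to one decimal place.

36.4 m

Let the plane be z = a·x + b·y + c.
Well 12−Well 11: 699a − 282b = 180.8;  Well 13−Well 11: 1575a + 313b = 0.1.
Solving gives a = 0.08541, b = −0.42944.
|∇z| = √(a²+b²) = 0.43785, so dip δ = arctan(0.43785) = 23.65°.
True thickness = vertical thickness × cos δ = 39.7 × cos 23.65° = 36.4 m.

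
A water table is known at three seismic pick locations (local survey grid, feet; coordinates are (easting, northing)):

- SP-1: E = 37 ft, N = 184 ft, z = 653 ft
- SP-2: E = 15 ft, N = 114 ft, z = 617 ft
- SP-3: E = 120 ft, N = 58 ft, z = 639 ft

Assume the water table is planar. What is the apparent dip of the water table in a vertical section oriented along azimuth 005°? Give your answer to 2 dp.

22.72°

Two edge vectors: SP-1→SP-2 = (-22, -70, -36), SP-1→SP-3 = (83, -126, -14).
Normal n = (SP-1→SP-2) × (SP-1→SP-3) = (-3556, -3296, 8582).
So ∂z/∂E = −n_x/n_z = 0.41436 and ∂z/∂N = −n_y/n_z = 0.38406.
Unit vector along 005° is (sin 5°, cos 5°) = (0.0872, 0.9962).
Slope in that direction = a·(0.0872) + b·(0.9962) = 0.41871.
Apparent dip = arctan|0.41871| = 22.72° (true dip is 29.5°, so apparent ≤ true as expected).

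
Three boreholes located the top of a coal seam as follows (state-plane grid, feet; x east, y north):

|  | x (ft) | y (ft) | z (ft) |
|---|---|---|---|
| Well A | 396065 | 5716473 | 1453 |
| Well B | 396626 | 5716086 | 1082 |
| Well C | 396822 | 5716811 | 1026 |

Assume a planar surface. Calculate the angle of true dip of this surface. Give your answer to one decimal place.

31.3°

Let the plane be z = a·x + b·y + c.
Well B−Well A: 561a − 387b = −371;  Well C−Well A: 757a + 338b = −427.
Solving gives a = −0.60228, b = 0.08558.
Gradient magnitude |∇z| = √(a² + b²) = √(0.36274 + 0.00732) = 0.60833.
True dip = arctan(0.60833) = 31.3°, dipping toward E (azimuth ≈ 098°).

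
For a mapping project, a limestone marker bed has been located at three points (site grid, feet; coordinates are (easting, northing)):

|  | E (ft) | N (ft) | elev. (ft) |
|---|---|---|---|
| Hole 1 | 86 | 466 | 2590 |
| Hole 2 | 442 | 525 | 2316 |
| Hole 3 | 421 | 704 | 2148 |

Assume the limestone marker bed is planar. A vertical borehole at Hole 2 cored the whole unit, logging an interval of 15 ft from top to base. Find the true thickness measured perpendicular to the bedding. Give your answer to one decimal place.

Let the plane be z = a·E + b·N + c.
Hole 2−Hole 1: 356a + 59b = −274;  Hole 3−Hole 1: 335a + 238b = −442.
Solving gives a = −0.60240, b = −1.00922.
|∇z| = √(a²+b²) = 1.17534, so dip δ = arctan(1.17534) = 49.61°.
True thickness = vertical thickness × cos δ = 15 × cos 49.61° = 9.7 ft.

9.7 ft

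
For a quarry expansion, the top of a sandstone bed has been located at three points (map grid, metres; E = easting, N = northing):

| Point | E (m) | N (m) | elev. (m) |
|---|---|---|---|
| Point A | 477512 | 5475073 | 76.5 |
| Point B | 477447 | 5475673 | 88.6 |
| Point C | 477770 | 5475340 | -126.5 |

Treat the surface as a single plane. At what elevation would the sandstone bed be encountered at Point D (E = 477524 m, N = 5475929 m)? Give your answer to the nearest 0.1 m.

17.7 m

Two edge vectors: Point A→Point B = (-65, 600, 12.1), Point A→Point C = (258, 267, -203).
Normal n = (Point A→Point B) × (Point A→Point C) = (-125030.7, -10073.2, -172155).
So ∂z/∂E = −n_x/n_z = −0.726268189 and ∂z/∂N = −n_y/n_z = −0.058512387.
Intercept c from Point A: 76.5 + 346801.78 + 320359.59 = 667237.87.
At (477524, 5475929): z = −346810.5 − 320409.7 + 667237.87 = 17.7 m.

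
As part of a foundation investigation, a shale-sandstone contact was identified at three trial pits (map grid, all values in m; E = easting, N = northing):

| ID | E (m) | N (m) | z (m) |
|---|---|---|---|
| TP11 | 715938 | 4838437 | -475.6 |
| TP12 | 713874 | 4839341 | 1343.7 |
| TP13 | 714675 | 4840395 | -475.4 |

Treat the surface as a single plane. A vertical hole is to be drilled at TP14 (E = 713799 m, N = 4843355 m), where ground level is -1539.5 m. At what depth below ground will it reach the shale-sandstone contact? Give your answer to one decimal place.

Two edge vectors: TP11→TP12 = (-2064, 904, 1819.3), TP11→TP13 = (-1263, 1958, 0.2).
Normal n = (TP11→TP12) × (TP11→TP13) = (-3562008.6, -2297363.1, -2899560).
So ∂z/∂E = −n_x/n_z = −1.228465215 and ∂z/∂N = −n_y/n_z = −0.792314386.
Intercept c from TP11: -475.6 + 879504.93 + 3833563.24 = 4712592.57.
At (713799, 4843355): z_contact = −876877.24 − 3837459.84 + 4712592.57 = -1744.52 m.
Depth below ground = -1539.5 − (-1744.52) = 205.0 m.

205.0 m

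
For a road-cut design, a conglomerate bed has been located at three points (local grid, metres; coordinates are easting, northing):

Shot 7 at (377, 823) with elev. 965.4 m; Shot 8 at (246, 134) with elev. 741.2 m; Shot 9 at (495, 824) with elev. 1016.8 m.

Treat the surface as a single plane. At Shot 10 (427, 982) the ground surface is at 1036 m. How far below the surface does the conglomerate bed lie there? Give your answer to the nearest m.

Two edge vectors: Shot 7→Shot 8 = (-131, -689, -224.2), Shot 7→Shot 9 = (118, 1, 51.4).
Normal n = (Shot 7→Shot 8) × (Shot 7→Shot 9) = (-35190.4, -19722.2, 81171).
So ∂z/∂easting = −n_x/n_z = 0.43353 and ∂z/∂northing = −n_y/n_z = 0.24297.
Intercept c from Shot 7: 965.4 − 163.44 − 199.97 = 601.99.
At (427, 982): z_contact = 185.1 + 238.6 + 601.99 = 1025.7 m.
Depth below ground = 1036 − 1025.7 = 10 m.

10 m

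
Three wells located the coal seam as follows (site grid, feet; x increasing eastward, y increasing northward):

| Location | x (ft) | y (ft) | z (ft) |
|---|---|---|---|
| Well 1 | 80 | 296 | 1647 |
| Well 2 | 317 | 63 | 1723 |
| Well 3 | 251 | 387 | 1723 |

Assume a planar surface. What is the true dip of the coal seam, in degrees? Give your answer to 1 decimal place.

Let the plane be z = a·x + b·y + c.
Well 2−Well 1: 237a − 233b = 76;  Well 3−Well 1: 171a + 91b = 76.
Solving gives a = 0.40098, b = 0.08168.
Gradient magnitude |∇z| = √(a² + b²) = √(0.16078 + 0.00667) = 0.40921.
True dip = arctan(0.40921) = 22.3°, dipping toward WSW (azimuth ≈ 258°).

22.3°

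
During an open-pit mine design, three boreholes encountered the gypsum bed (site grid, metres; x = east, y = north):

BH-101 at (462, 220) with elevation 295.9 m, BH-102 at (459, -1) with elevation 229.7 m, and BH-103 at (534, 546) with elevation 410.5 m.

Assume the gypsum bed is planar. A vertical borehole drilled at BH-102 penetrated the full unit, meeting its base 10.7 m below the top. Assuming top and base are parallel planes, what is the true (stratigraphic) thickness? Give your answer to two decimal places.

9.98 m

Let the plane be z = a·x + b·y + c.
BH-102−BH-101: −3a − 221b = −66.2;  BH-103−BH-101: 72a + 326b = 114.6.
Solving gives a = 0.25080, b = 0.29614.
|∇z| = √(a²+b²) = 0.38807, so dip δ = arctan(0.38807) = 21.21°.
True thickness = vertical thickness × cos δ = 10.7 × cos 21.21° = 9.98 m.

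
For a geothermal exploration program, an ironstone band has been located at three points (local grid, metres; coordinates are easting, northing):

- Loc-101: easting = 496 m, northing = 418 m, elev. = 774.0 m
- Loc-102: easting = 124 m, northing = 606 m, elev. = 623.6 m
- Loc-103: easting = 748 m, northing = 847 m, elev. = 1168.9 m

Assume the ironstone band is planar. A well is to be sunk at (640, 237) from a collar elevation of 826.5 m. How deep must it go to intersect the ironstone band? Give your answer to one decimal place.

Two edge vectors: Loc-101→Loc-102 = (-372, 188, -150.4), Loc-101→Loc-103 = (252, 429, 394.9).
Normal n = (Loc-101→Loc-102) × (Loc-101→Loc-103) = (138762.8, 109002, -206964).
So ∂z/∂easting = −n_x/n_z = 0.67047 and ∂z/∂northing = −n_y/n_z = 0.52667.
Intercept c from Loc-101: 774 − 332.55 − 220.15 = 221.30.
At (640, 237): z_contact = 429.10 + 124.82 + 221.30 = 775.22 m.
Depth below ground = 826.5 − 775.22 = 51.3 m.

51.3 m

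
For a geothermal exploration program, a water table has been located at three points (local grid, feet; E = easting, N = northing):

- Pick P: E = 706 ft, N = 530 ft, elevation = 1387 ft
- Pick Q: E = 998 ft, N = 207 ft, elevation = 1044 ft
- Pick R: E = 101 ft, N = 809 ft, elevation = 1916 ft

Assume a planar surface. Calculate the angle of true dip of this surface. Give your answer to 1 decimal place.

38.9°

Two edge vectors: Pick P→Pick Q = (292, -323, -343), Pick P→Pick R = (-605, 279, 529).
Normal n = (Pick P→Pick Q) × (Pick P→Pick R) = (-75170, 53047, -113947).
So ∂z/∂E = −n_x/n_z = −0.65969 and ∂z/∂N = −n_y/n_z = 0.46554.
Gradient magnitude |∇z| = √(a² + b²) = √(0.43519 + 0.21673) = 0.80742.
True dip = arctan(0.80742) = 38.9°, dipping toward SE (azimuth ≈ 125°).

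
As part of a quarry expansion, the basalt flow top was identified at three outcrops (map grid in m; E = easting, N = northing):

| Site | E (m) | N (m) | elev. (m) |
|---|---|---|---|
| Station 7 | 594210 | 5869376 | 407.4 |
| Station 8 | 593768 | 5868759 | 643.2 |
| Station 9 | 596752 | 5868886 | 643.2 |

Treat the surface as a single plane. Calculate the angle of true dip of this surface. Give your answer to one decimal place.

Two edge vectors: Station 7→Station 8 = (-442, -617, 235.8), Station 7→Station 9 = (2542, -490, 235.8).
Normal n = (Station 7→Station 8) × (Station 7→Station 9) = (-29946.6, 703627.2, 1784994).
So ∂z/∂E = −n_x/n_z = 0.01678 and ∂z/∂N = −n_y/n_z = −0.39419.
Gradient magnitude |∇z| = √(a² + b²) = √(0.00028 + 0.15539) = 0.39455.
True dip = arctan(0.39455) = 21.5°, dipping toward N (azimuth ≈ 358°).

21.5°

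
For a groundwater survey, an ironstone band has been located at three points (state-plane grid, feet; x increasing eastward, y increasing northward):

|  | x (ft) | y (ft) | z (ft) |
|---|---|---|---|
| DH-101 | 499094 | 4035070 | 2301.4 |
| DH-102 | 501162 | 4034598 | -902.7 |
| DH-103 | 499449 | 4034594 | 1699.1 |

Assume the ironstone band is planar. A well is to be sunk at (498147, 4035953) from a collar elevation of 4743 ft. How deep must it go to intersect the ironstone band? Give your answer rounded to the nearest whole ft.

Two edge vectors: DH-101→DH-102 = (2068, -472, -3204.1), DH-101→DH-103 = (355, -476, -602.3).
Normal n = (DH-101→DH-102) × (DH-101→DH-103) = (-1240866, 108100.9, -816808).
So ∂z/∂x = −n_x/n_z = −1.51916485 and ∂z/∂y = −n_y/n_z = 0.13234555.
Intercept c from DH-101: 2301.4 + 758206.06 − 534023.54 = 226483.92.
At (498147, 4035953): z_contact = −756767.4 + 534140.4 + 226483.92 = 3856.9 ft.
Depth below ground = 4743 − 3856.9 = 886 ft.

886 ft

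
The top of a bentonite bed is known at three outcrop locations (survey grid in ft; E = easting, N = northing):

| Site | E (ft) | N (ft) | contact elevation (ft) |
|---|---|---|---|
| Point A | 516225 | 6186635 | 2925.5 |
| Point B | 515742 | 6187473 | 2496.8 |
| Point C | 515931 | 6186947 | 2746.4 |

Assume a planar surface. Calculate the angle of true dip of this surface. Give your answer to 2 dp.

Two edge vectors: Point A→Point B = (-483, 838, -428.7), Point A→Point C = (-294, 312, -179.1).
Normal n = (Point A→Point B) × (Point A→Point C) = (-16331.4, 39532.5, 95676).
So ∂z/∂E = −n_x/n_z = 0.17069 and ∂z/∂N = −n_y/n_z = −0.41319.
Gradient magnitude |∇z| = √(a² + b²) = √(0.02914 + 0.17073) = 0.44706.
True dip = arctan(0.44706) = 24.09°, dipping toward NNW (azimuth ≈ 338°).

24.09°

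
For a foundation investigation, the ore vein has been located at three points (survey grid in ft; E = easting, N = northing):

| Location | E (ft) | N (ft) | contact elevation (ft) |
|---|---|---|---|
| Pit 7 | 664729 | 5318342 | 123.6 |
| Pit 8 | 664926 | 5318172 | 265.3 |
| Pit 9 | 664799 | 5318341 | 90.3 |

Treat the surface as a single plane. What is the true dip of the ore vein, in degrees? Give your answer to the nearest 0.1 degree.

56.2°

Two edge vectors: Pit 7→Pit 8 = (197, -170, 141.7), Pit 7→Pit 9 = (70, -1, -33.3).
Normal n = (Pit 7→Pit 8) × (Pit 7→Pit 9) = (5802.7, 16479.1, 11703).
So ∂z/∂E = −n_x/n_z = −0.49583 and ∂z/∂N = −n_y/n_z = −1.40811.
Gradient magnitude |∇z| = √(a² + b²) = √(0.24585 + 1.98277) = 1.49286.
True dip = arctan(1.49286) = 56.2°, dipping toward NNE (azimuth ≈ 019°).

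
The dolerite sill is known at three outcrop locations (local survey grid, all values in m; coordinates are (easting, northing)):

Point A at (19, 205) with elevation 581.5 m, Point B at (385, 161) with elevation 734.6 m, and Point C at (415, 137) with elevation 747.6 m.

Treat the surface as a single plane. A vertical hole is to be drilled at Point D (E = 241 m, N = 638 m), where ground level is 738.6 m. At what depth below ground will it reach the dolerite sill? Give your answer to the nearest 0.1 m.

Let the plane be z = a·E + b·N + c.
Point B−Point A: 366a − 44b = 153.1;  Point C−Point A: 396a − 68b = 166.1.
Solving gives a = 0.41565, b = −0.02211.
Then c = 581.5 − a·19 − b·205 = 578.13.
At (241, 638): z_contact = 100.17 − 14.10 + 578.13 = 664.20 m.
Depth below ground = 738.6 − 664.20 = 74.4 m.

74.4 m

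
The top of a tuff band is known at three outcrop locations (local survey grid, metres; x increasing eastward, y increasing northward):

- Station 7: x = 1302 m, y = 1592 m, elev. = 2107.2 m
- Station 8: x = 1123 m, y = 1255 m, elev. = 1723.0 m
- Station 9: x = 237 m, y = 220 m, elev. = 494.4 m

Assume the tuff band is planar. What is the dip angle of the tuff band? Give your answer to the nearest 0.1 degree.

Two edge vectors: Station 7→Station 8 = (-179, -337, -384.2), Station 7→Station 9 = (-1065, -1372, -1612.8).
Normal n = (Station 7→Station 8) × (Station 7→Station 9) = (16391.2, 120481.8, -113317).
So ∂z/∂x = −n_x/n_z = 0.14465 and ∂z/∂y = −n_y/n_z = 1.06323.
Gradient magnitude |∇z| = √(a² + b²) = √(0.02092 + 1.13045) = 1.07302.
True dip = arctan(1.07302) = 47.0°, dipping toward S (azimuth ≈ 188°).

47.0°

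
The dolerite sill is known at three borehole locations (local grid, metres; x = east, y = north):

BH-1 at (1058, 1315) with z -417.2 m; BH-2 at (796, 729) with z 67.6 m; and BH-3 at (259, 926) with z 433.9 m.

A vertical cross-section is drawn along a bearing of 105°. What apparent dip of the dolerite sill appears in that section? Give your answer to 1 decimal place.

Let the plane be z = a·x + b·y + c.
BH-2−BH-1: −262a − 586b = 484.8;  BH-3−BH-1: −799a − 389b = 851.1.
Solving gives a = −0.84674, b = −0.44873.
Unit vector along 105° is (sin 105°, cos 105°) = (0.9659, -0.2588).
Slope in that direction = a·(0.9659) + b·(-0.2588) = −0.70175.
Apparent dip = arctan|0.70175| = 35.1° (true dip is 43.8°, so apparent ≤ true as expected).

35.1°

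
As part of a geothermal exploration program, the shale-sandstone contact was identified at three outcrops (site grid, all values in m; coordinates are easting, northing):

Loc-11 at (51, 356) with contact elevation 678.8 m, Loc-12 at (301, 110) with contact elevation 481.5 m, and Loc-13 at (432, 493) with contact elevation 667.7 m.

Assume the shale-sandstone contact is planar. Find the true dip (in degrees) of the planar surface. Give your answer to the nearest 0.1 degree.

Two edge vectors: Loc-11→Loc-12 = (250, -246, -197.3), Loc-11→Loc-13 = (381, 137, -11.1).
Normal n = (Loc-11→Loc-12) × (Loc-11→Loc-13) = (29760.7, -72396.3, 127976).
So ∂z/∂easting = −n_x/n_z = −0.23255 and ∂z/∂northing = −n_y/n_z = 0.56570.
Gradient magnitude |∇z| = √(a² + b²) = √(0.05408 + 0.32002) = 0.61164.
True dip = arctan(0.61164) = 31.5°, dipping toward SSE (azimuth ≈ 158°).

31.5°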